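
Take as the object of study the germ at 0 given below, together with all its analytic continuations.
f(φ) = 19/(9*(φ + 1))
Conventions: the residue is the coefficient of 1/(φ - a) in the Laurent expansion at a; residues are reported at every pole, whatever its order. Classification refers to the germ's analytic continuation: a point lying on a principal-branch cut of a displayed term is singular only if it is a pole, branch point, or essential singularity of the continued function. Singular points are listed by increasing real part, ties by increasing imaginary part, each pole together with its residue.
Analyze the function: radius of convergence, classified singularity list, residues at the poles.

Radius of convergence at 0: 1.
At -1: a pole of order 1; residue 19/9.

Denominator factor (φ + 1): pole of order 1 at -1, modulus 1.
The radius of convergence is the smallest modulus among the singular points: 1.
At the order-1 pole -1 set g(φ) = (φ - (-1))*f(φ) = 19/9.
Simple pole: residue = g(a) at a = -1, which is 19/9.


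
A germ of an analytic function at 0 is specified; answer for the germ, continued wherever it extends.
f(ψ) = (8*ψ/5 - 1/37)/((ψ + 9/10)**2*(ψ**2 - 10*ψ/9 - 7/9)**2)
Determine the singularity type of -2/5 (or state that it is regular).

Denominator factors: ψ + 9/10 = 1/2 at ψ = -2/5; ψ**2 - 10*ψ/9 - 7/9 = -13/75 at ψ = -2/5 — none vanishes.
So the germ continues analytically to -2/5.

The point is a regular point.


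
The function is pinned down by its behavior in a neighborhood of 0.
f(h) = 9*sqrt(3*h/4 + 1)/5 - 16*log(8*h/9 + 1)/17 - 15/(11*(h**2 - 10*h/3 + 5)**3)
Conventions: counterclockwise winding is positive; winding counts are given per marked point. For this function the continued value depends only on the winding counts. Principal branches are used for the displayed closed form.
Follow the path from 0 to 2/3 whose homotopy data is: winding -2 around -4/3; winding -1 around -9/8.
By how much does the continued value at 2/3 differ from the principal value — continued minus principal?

Continued minus principal equals (32/17)*pi*i.

The rational part is single-valued and drops out of the difference; each branch term changes only by its own monodromy.
(9/5)*sqrt(1 - h/(-4/3)): winding -2 is even, the square root returns to the same sheet, contribution 0.
(-16/17)*log(1 - h/(-9/8)): each positive loop around -9/8 adds 2*pi*i to the log, so winding -1 contributes (-16/17)*(-1)*2*pi*i = (32/17)*pi*i.
Summing the contributions at h = 2/3 gives (32/17)*pi*i.


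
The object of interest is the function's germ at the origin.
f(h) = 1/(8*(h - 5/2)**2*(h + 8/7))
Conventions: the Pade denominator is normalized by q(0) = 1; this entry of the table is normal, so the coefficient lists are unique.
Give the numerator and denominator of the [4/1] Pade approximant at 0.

The Pade approximant has numerator coefficients [7/400, 1463133/137277500, 5937687/686387500, 2279354/857984375, 12783729/4289921875]; denominator coefficients [1, 7512273/10982200].

Taylor coefficients needed (expand at 0): a_0 = 7/400, a_1 = -21/16000, a_2 = 6111/640000, a_3 = -99197/25600000, a_4 = 1153131/204800000, a_5 = -157757733/40960000000.
Write the denominator as Q(h) = 1 + q1*h. Requiring Q*f - P = O(h^6) with deg P <= 4 kills the coefficients of h^5..h^5 in Q*f:
  h^5: a_5 + q1*a_4 = 0, i.e. -157757733/40960000000 + (1153131/204800000)*q1 = 0.
Solving this linear system: q1 = 7512273/10982200.
The numerator is Q*f truncated at degree 4: P0 = a_0 = 7/400; P1 = a_1 + q1*a_0 = 1463133/137277500; P2 = a_2 + q1*a_1 = 5937687/686387500; P3 = a_3 + q1*a_2 = 2279354/857984375; P4 = a_4 + q1*a_3 = 12783729/4289921875.


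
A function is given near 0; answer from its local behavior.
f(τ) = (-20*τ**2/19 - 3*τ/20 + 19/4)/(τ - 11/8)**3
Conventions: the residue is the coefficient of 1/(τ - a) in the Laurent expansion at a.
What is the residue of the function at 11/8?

At the order-3 pole 11/8 set g(τ) = (τ - (11/8))^3*f(τ) = -20*τ**2/19 - 3*τ/20 + 19/4.
Order-3 pole: residue = g''(a)/2; g''(11/8) = -40/19, so the residue is -20/19.

The residue is -20/19.


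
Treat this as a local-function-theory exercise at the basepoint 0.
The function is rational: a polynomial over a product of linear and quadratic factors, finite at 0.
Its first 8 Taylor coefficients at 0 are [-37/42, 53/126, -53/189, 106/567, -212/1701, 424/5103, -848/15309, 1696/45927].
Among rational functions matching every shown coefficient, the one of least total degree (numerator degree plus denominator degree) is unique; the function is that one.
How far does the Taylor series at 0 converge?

The radius of convergence is 3/2.

No rational of total degree below 2 reproduces all 8 coefficients; solving the [1/1] Pade equations on them gives f(ν) = (-ν/4 - 37/28)/(ν + 3/2), whose expansion matches every shown term.
Denominator factor (ν + 3/2): pole of order 1 at -3/2, modulus 3/2.
The radius of convergence is the smallest modulus among the singular points: 3/2.


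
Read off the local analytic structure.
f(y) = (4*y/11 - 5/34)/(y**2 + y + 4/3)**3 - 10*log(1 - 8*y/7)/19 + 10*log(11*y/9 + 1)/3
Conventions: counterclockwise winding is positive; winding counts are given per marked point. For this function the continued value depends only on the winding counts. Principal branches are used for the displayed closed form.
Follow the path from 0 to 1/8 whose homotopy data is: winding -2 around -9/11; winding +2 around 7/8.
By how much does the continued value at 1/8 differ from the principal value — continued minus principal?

The rational part is single-valued and drops out of the difference; each branch term changes only by its own monodromy.
(10/3)*log(1 - y/(-9/11)): each positive loop around -9/11 adds 2*pi*i to the log, so winding -2 contributes (10/3)*(-2)*2*pi*i = -(40/3)*pi*i.
(-10/19)*log(1 - y/(7/8)): each positive loop around 7/8 adds 2*pi*i to the log, so winding +2 contributes (-10/19)*(2)*2*pi*i = -(40/19)*pi*i.
Summing the contributions at y = 1/8 gives -(880/57)*pi*i.

Continued minus principal equals -(880/57)*pi*i.


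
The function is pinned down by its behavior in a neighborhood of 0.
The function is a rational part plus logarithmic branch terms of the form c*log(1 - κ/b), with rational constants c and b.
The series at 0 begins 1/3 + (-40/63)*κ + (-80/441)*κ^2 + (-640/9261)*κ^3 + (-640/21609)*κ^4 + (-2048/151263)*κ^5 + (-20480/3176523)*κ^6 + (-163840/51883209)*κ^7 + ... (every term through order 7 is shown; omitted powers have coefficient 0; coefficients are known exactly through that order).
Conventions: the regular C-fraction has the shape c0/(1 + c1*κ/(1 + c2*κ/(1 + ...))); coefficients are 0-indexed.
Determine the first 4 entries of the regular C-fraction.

Taylor coefficients (read off): a_0 = 1/3, a_1 = -40/63, a_2 = -80/441, a_3 = -640/9261.
c0 = a_0 = 1/3. Peel one level at a time: if S = 1 + c*κ/S' with S'(0) = 1, then c is the κ-coefficient of S and S' = c*κ/(S - 1).
S_1 = c0/f = 1 + (40/21)*κ + (1840/441)*κ^2 + ...; c1 = 40/21.
S_2 = c1*κ/(S_1 - 1) = 1 + (-46/21)*κ + (-4/147)*κ^2 + ...; c2 = -46/21.
S_3 = c2*κ/(S_2 - 1) = 1 + (-2/161)*κ + ...; c3 = -2/161.

The regular C-fraction coefficients are [1/3, 40/21, -46/21, -2/161].


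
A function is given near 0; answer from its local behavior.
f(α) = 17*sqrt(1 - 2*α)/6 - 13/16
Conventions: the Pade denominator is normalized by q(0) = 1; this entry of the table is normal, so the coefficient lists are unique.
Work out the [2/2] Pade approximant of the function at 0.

The Pade approximant has numerator coefficients [97/48, -563/96, 641/192]; denominator coefficients [1, -3/2, 1/4].

Taylor coefficients needed (expand at 0): a_0 = 97/48, a_1 = -17/6, a_2 = -17/12, a_3 = -17/12, a_4 = -85/48.
Write the denominator as Q(α) = 1 + q1*α + q2*α^2. Requiring Q*f - P = O(α^5) with deg P <= 2 kills the coefficients of α^3..α^4 in Q*f:
  α^3: a_3 + q1*a_2 + q2*a_1 = 0, i.e. -17/12 + (-17/12)*q1 + (-17/6)*q2 = 0.
  α^4: a_4 + q1*a_3 + q2*a_2 = 0, i.e. -85/48 + (-17/12)*q1 + (-17/12)*q2 = 0.
Solving this linear system: q1 = -3/2, q2 = 1/4.
The numerator is Q*f truncated at degree 2: P0 = a_0 = 97/48; P1 = a_1 + q1*a_0 = -563/96; P2 = a_2 + q1*a_1 + q2*a_0 = 641/192.


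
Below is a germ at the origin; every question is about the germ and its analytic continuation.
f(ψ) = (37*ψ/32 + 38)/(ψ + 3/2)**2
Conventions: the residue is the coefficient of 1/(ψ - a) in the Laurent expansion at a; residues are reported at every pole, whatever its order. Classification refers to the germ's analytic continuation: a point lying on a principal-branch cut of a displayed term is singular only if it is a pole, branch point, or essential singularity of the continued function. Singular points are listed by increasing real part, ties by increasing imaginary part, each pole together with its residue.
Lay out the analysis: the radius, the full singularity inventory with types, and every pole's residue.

Radius of convergence at 0: 3/2.
At -3/2: a pole of order 2; residue 37/32.

Denominator factor (ψ + 3/2)^2: pole of order 2 at -3/2, modulus 3/2.
The radius of convergence is the smallest modulus among the singular points: 3/2.
At the order-2 pole -3/2 set g(ψ) = (ψ - (-3/2))^2*f(ψ) = 37*ψ/32 + 38.
Order-2 pole: residue = g'(a); g'(-3/2) = 37/32, so the residue is 37/32.


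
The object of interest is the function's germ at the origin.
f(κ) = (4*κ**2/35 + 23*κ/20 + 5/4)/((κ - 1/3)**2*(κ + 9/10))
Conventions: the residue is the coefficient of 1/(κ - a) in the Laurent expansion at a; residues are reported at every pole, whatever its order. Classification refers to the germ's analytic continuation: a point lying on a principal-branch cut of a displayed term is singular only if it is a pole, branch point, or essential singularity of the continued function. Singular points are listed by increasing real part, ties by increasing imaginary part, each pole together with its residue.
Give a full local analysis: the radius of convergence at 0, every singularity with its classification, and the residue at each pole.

Radius of convergence at 0: 1/3.
At -9/10: a pole of order 1; residue 19377/95830.
At 1/3: a pole of order 2; residue -1685/19166.

Denominator factor (κ + 9/10): pole of order 1 at -9/10, modulus 9/10.
Denominator factor (κ - 1/3)^2: pole of order 2 at 1/3, modulus 1/3.
The radius of convergence is the smallest modulus among the singular points: 1/3.
At the order-1 pole -9/10 set g(κ) = (κ - (-9/10))*f(κ) = (4*κ**2/35 + 23*κ/20 + 5/4)/(κ - 1/3)**2.
Simple pole: residue = g(a) at a = -9/10, which is 19377/95830.
At the order-2 pole 1/3 set g(κ) = (κ - (1/3))^2*f(κ) = (4*κ**2/35 + 23*κ/20 + 5/4)/(κ + 9/10).
Order-2 pole: residue = g'(a); g'(1/3) = -1685/19166, so the residue is -1685/19166.
List the singular points by increasing real part (a conjugate pair: the negative imaginary part first).


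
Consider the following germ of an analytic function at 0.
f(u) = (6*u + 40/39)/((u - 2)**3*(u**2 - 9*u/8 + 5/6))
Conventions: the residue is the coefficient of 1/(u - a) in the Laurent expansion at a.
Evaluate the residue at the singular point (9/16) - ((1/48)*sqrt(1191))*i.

The residue is (-330816/387283) + ((2581056/153751351)*sqrt(1191))*i.

The factor u**2 - 9*u/8 + 5/6 splits as (u - a)(u - a') with a = (9/16) - ((1/48)*sqrt(1191))*i, a' = (9/16) + ((1/48)*sqrt(1191))*i. At the order-1 pole a set g(u) = (u - a)*f(u) = [(6*u + 40/39)/(u - 2)**3] / (u - a').
Simple pole: residue = g(a) at a = (9/16) - ((1/48)*sqrt(1191))*i, which is (-330816/387283) + ((2581056/153751351)*sqrt(1191))*i.


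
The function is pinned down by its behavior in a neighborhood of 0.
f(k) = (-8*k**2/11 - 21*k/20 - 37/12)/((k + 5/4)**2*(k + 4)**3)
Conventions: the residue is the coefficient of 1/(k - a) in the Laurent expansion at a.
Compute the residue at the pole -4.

The residue is -152544/805255.

At the order-3 pole -4 set g(k) = (k - (-4))^3*f(k) = (-8*k**2/11 - 21*k/20 - 37/12)/(k + 5/4)**2.
Order-3 pole: residue = g''(a)/2; g''(-4) = -305088/805255, so the residue is -152544/805255.


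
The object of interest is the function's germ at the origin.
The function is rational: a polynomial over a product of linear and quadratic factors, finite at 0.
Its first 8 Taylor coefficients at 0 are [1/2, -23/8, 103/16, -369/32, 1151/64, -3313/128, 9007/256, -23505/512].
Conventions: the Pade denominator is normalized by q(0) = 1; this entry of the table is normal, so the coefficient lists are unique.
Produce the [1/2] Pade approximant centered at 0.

Taylor coefficients needed (read off): a_0 = 1/2, a_1 = -23/8, a_2 = 103/16, a_3 = -369/32.
Write the denominator as Q(ψ) = 1 + q1*ψ + q2*ψ^2. Requiring Q*f - P = O(ψ^4) with deg P <= 1 kills the coefficients of ψ^2..ψ^3 in Q*f:
  ψ^2: a_2 + q1*a_1 + q2*a_0 = 0, i.e. 103/16 + (-23/8)*q1 + (1/2)*q2 = 0.
  ψ^3: a_3 + q1*a_2 + q2*a_1 = 0, i.e. -369/32 + (103/16)*q1 + (-23/8)*q2 = 0.
Solving this linear system: q1 = 1631/646, q2 = 1061/646.
The numerator is Q*f truncated at degree 1: P0 = a_0 = 1/2; P1 = a_1 + q1*a_0 = -4167/2584.

The Pade approximant has numerator coefficients [1/2, -4167/2584]; denominator coefficients [1, 1631/646, 1061/646].


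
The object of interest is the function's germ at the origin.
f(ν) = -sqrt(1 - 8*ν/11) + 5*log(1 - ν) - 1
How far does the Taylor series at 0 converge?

The radius of convergence is 1.

Branch term (5)*log(1 - ν/(1)): its argument vanishes at ν = 1, a logarithmic branch point, modulus 1.
Branch term (-1)*sqrt(1 - ν/(11/8)): its argument vanishes at ν = 11/8, a square-root branch point, modulus 11/8.
The radius of convergence is the smallest modulus among the singular points: 1.


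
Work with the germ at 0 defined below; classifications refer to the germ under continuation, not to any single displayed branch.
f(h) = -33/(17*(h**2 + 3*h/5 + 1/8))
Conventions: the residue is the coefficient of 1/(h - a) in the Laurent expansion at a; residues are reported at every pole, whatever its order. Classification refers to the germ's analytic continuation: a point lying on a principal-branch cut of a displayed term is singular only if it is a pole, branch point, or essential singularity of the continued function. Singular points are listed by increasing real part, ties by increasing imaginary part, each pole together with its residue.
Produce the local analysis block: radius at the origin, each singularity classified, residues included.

Radius of convergence at 0: (1/4)*sqrt(2).
At (-3/10) - ((1/20)*sqrt(14))*i: a pole of order 1; residue -((165/119)*sqrt(14))*i.
At (-3/10) + ((1/20)*sqrt(14))*i: a pole of order 1; residue ((165/119)*sqrt(14))*i.

Denominator factor (h**2 + 3*h/5 + 1/8): discriminant -7/50, complex-conjugate roots (-3/10) + ((1/20)*sqrt(14))*i and (-3/10) - ((1/20)*sqrt(14))*i; poles of order 1, moduli (1/4)*sqrt(2) and (1/4)*sqrt(2).
The radius of convergence is the smallest modulus among the singular points: (1/4)*sqrt(2).
The factor h**2 + 3*h/5 + 1/8 splits as (h - a)(h - a') with a = (-3/10) - ((1/20)*sqrt(14))*i, a' = (-3/10) + ((1/20)*sqrt(14))*i. At the order-1 pole a set g(h) = (h - a)*f(h) = [-33/17] / (h - a').
Simple pole: residue = g(a) at a = (-3/10) - ((1/20)*sqrt(14))*i, which is -((165/119)*sqrt(14))*i.
The factor h**2 + 3*h/5 + 1/8 splits as (h - a)(h - a') with a = (-3/10) + ((1/20)*sqrt(14))*i, a' = (-3/10) - ((1/20)*sqrt(14))*i. At the order-1 pole a set g(h) = (h - a)*f(h) = [-33/17] / (h - a').
Simple pole: residue = g(a) at a = (-3/10) + ((1/20)*sqrt(14))*i, which is ((165/119)*sqrt(14))*i.
List the singular points by increasing real part (a conjugate pair: the negative imaginary part first).


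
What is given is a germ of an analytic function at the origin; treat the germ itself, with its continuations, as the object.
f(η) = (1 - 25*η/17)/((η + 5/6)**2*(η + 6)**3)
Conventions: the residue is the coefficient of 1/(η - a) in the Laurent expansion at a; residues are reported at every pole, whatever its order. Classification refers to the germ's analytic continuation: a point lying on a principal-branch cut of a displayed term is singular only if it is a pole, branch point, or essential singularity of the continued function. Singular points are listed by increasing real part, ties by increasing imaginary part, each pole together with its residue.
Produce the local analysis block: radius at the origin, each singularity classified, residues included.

Denominator factor (η + 6)^3: pole of order 3 at -6, modulus 6.
Denominator factor (η + 5/6)^2: pole of order 2 at -5/6, modulus 5/6.
The radius of convergence is the smallest modulus among the singular points: 5/6.
At the order-3 pole -6 set g(η) = (η - (-6))^3*f(η) = (1 - 25*η/17)/(η + 5/6)**2.
Order-3 pole: residue = g''(a)/2; g''(-6) = 628992/15699857, so the residue is 314496/15699857.
At the order-2 pole -5/6 set g(η) = (η - (-5/6))^2*f(η) = (1 - 25*η/17)/(η + 6)**3.
Order-2 pole: residue = g'(a); g'(-5/6) = -314496/15699857, so the residue is -314496/15699857.
List the singular points by increasing real part (a conjugate pair: the negative imaginary part first).

Radius of convergence at 0: 5/6.
At -6: a pole of order 3; residue 314496/15699857.
At -5/6: a pole of order 2; residue -314496/15699857.


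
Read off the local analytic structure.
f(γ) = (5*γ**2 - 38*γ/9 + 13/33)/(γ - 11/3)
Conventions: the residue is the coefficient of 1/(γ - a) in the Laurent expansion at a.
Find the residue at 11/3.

At the order-1 pole 11/3 set g(γ) = (γ - (11/3))*f(γ) = 5*γ**2 - 38*γ/9 + 13/33.
Simple pole: residue = g(a) at a = 11/3, which is 15484/297.

The residue is 15484/297.


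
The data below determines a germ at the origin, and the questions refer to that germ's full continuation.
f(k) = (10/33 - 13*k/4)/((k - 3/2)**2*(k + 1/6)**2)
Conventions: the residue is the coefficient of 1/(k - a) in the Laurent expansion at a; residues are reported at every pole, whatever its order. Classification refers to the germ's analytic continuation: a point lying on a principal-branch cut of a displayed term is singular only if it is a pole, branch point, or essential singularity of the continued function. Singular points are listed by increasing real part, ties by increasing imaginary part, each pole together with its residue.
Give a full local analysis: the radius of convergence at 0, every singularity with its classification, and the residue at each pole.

Denominator factor (k - 3/2)^2: pole of order 2 at 3/2, modulus 3/2.
Denominator factor (k + 1/6)^2: pole of order 2 at -1/6, modulus 1/6.
The radius of convergence is the smallest modulus among the singular points: 1/6.
At the order-2 pole -1/6 set g(k) = (k - (-1/6))^2*f(k) = (10/33 - 13*k/4)/(k - 3/2)**2.
Order-2 pole: residue = g'(a); g'(-1/6) = -1107/1375, so the residue is -1107/1375.
At the order-2 pole 3/2 set g(k) = (k - (3/2))^2*f(k) = (10/33 - 13*k/4)/(k + 1/6)**2.
Order-2 pole: residue = g'(a); g'(3/2) = 1107/1375, so the residue is 1107/1375.
List the singular points by increasing real part (a conjugate pair: the negative imaginary part first).

Radius of convergence at 0: 1/6.
At -1/6: a pole of order 2; residue -1107/1375.
At 3/2: a pole of order 2; residue 1107/1375.


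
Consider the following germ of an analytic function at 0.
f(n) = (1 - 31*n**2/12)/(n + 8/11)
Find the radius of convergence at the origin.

The radius of convergence is 8/11.

Denominator factor (n + 8/11): pole of order 1 at -8/11, modulus 8/11.
The radius of convergence is the smallest modulus among the singular points: 8/11.


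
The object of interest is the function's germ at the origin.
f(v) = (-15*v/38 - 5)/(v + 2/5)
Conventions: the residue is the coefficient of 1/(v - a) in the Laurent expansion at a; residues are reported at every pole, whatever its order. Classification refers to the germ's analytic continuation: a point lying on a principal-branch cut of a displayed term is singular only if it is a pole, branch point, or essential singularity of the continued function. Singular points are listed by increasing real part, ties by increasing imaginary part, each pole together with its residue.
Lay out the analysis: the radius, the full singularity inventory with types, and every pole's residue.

Radius of convergence at 0: 2/5.
At -2/5: a pole of order 1; residue -92/19.

Denominator factor (v + 2/5): pole of order 1 at -2/5, modulus 2/5.
The radius of convergence is the smallest modulus among the singular points: 2/5.
At the order-1 pole -2/5 set g(v) = (v - (-2/5))*f(v) = -15*v/38 - 5.
Simple pole: residue = g(a) at a = -2/5, which is -92/19.


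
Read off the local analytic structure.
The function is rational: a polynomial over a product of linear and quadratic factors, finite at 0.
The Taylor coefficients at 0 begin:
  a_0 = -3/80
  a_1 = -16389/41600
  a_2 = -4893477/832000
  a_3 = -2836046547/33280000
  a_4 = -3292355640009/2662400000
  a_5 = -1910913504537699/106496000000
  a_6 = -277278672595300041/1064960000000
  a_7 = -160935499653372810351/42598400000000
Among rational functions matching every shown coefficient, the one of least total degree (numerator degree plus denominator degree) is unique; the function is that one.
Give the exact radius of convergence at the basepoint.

No rational of total degree below 6 reproduces all 8 coefficients; solving the [1/5] Pade equations on them gives f(ξ) = (4/9 - 16*ξ/13)/((ξ + 8/3)**3*(ξ**2 + 9*ξ - 5/8)), whose expansion matches every shown term.
Denominator factor (ξ**2 + 9*ξ - 5/8): discriminant 167/2, real irrational roots -9/2 + (1/4)*sqrt(334) and -9/2 - (1/4)*sqrt(334); poles of order 1, moduli -9/2 + (1/4)*sqrt(334) and 9/2 + (1/4)*sqrt(334).
Denominator factor (ξ + 8/3)^3: pole of order 3 at -8/3, modulus 8/3.
The radius of convergence is the smallest modulus among the singular points: -9/2 + (1/4)*sqrt(334).

The radius of convergence is -9/2 + (1/4)*sqrt(334).


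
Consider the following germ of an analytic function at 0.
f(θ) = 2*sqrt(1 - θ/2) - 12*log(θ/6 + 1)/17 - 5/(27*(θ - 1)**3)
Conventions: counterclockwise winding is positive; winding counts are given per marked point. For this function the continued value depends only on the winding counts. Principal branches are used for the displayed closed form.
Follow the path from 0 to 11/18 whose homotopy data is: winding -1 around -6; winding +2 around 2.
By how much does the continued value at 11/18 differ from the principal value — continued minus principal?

The rational part is single-valued and drops out of the difference; each branch term changes only by its own monodromy.
(-12/17)*log(1 - θ/(-6)): each positive loop around -6 adds 2*pi*i to the log, so winding -1 contributes (-12/17)*(-1)*2*pi*i = (24/17)*pi*i.
(2)*sqrt(1 - θ/(2)): winding +2 is even, the square root returns to the same sheet, contribution 0.
Summing the contributions at θ = 11/18 gives (24/17)*pi*i.

Continued minus principal equals (24/17)*pi*i.


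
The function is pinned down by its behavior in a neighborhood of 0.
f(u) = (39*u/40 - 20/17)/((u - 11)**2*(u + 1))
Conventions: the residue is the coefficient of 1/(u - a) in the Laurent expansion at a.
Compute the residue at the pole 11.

At the order-2 pole 11 set g(u) = (u - (11))^2*f(u) = (39*u/40 - 20/17)/(u + 1).
Order-2 pole: residue = g'(a); g'(11) = 1463/97920, so the residue is 1463/97920.

The residue is 1463/97920.


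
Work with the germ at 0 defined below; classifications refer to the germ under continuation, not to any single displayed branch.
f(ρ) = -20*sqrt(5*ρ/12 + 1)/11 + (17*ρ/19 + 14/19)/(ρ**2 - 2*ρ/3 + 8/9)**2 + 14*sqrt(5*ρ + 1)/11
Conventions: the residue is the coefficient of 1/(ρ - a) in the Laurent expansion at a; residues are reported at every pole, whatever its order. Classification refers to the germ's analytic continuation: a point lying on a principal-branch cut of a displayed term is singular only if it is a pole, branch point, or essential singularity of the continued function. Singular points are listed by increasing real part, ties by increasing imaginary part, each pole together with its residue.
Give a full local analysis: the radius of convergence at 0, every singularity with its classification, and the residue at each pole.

Denominator factor (ρ**2 - 2*ρ/3 + 8/9)^2: discriminant -28/9, complex-conjugate roots (1/3) + ((1/3)*sqrt(7))*i and (1/3) - ((1/3)*sqrt(7))*i; poles of order 2, moduli (2/3)*sqrt(2) and (2/3)*sqrt(2).
Branch term (-20/11)*sqrt(1 - ρ/(-12/5)): its argument vanishes at ρ = -12/5, a square-root branch point, modulus 12/5.
Branch term (14/11)*sqrt(1 - ρ/(-1/5)): its argument vanishes at ρ = -1/5, a square-root branch point, modulus 1/5.
The radius of convergence is the smallest modulus among the singular points: 1/5.
The branch terms are analytic at (1/3) - ((1/3)*sqrt(7))*i and contribute nothing to the residue; only the rational part matters.
The factor ρ**2 - 2*ρ/3 + 8/9 splits as (ρ - a)(ρ - a') with a = (1/3) - ((1/3)*sqrt(7))*i, a' = (1/3) + ((1/3)*sqrt(7))*i. At the order-2 pole a set g(ρ) = (ρ - a)^2*(rational part) = [17*ρ/19 + 14/19] / (ρ - a')^2.
Order-2 pole: residue = g'(a); g'((1/3) - ((1/3)*sqrt(7))*i) = ((531/3724)*sqrt(7))*i, so the residue is ((531/3724)*sqrt(7))*i.
The branch terms are analytic at (1/3) + ((1/3)*sqrt(7))*i and contribute nothing to the residue; only the rational part matters.
The factor ρ**2 - 2*ρ/3 + 8/9 splits as (ρ - a)(ρ - a') with a = (1/3) + ((1/3)*sqrt(7))*i, a' = (1/3) - ((1/3)*sqrt(7))*i. At the order-2 pole a set g(ρ) = (ρ - a)^2*(rational part) = [17*ρ/19 + 14/19] / (ρ - a')^2.
Order-2 pole: residue = g'(a); g'((1/3) + ((1/3)*sqrt(7))*i) = -((531/3724)*sqrt(7))*i, so the residue is -((531/3724)*sqrt(7))*i.
List the singular points by increasing real part (a conjugate pair: the negative imaginary part first).

Radius of convergence at 0: 1/5.
At -12/5: an algebraic (square-root) branch point.
At -1/5: an algebraic (square-root) branch point.
At (1/3) - ((1/3)*sqrt(7))*i: a pole of order 2; residue ((531/3724)*sqrt(7))*i.
At (1/3) + ((1/3)*sqrt(7))*i: a pole of order 2; residue -((531/3724)*sqrt(7))*i.


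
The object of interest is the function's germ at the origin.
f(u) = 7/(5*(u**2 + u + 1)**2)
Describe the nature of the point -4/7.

The point is a regular point.

Denominator factors: u**2 + u + 1 = 37/49 at u = -4/7 — none vanishes.
So the germ continues analytically to -4/7.


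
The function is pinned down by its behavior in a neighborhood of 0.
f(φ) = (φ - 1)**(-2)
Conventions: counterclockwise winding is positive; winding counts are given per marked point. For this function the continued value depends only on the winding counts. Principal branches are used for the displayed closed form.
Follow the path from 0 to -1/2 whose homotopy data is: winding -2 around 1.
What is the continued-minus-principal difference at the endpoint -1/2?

Continued minus principal equals 0.

The function is rational, hence single-valued: continuing it around any pole returns the same value, so the difference is 0.


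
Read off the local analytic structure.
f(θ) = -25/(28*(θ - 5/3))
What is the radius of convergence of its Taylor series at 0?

Denominator factor (θ - 5/3): pole of order 1 at 5/3, modulus 5/3.
The radius of convergence is the smallest modulus among the singular points: 5/3.

The radius of convergence is 5/3.


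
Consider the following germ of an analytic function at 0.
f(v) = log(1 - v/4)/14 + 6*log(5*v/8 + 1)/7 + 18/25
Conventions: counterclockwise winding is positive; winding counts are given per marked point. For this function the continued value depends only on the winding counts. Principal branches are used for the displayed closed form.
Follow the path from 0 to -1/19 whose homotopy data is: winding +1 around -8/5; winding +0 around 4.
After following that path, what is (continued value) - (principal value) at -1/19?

Continued minus principal equals (12/7)*pi*i.

The rational part is single-valued and drops out of the difference; each branch term changes only by its own monodromy.
(6/7)*log(1 - v/(-8/5)): each positive loop around -8/5 adds 2*pi*i to the log, so winding +1 contributes (6/7)*(1)*2*pi*i = (12/7)*pi*i.
(1/14)*log(1 - v/(4)): winding 0 around 4, so this term returns to its principal value, contribution 0.
Summing the contributions at v = -1/19 gives (12/7)*pi*i.


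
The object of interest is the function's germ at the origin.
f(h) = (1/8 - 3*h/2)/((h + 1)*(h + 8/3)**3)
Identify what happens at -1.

The denominator factor h + 1 vanishes at -1 and appears to the power 1; the numerator there equals 13/8, nonzero, and no other factor vanishes.
Hence a pole whose order is the multiplicity, 1.

The point is a pole of order 1.


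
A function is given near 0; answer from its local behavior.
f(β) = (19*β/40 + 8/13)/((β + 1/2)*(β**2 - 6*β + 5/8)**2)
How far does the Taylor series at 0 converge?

Denominator factor (β**2 - 6*β + 5/8)^2: discriminant 67/2, real irrational roots 3 + (1/4)*sqrt(134) and 3 - (1/4)*sqrt(134); poles of order 2, moduli 3 + (1/4)*sqrt(134) and 3 - (1/4)*sqrt(134).
Denominator factor (β + 1/2): pole of order 1 at -1/2, modulus 1/2.
The radius of convergence is the smallest modulus among the singular points: 3 - (1/4)*sqrt(134).

The radius of convergence is 3 - (1/4)*sqrt(134).


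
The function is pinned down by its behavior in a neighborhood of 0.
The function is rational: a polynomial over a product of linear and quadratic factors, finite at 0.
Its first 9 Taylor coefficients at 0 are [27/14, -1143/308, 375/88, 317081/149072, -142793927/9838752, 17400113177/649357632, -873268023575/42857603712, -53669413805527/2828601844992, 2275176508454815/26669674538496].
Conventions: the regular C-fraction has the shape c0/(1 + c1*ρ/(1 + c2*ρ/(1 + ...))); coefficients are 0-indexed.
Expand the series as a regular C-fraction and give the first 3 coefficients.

Taylor coefficients (read off): a_0 = 27/14, a_1 = -1143/308, a_2 = 375/88.
c0 = a_0 = 27/14. Peel one level at a time: if S = 1 + c*ρ/S' with S'(0) = 1, then c is the ρ-coefficient of S and S' = c*ρ/(S - 1).
S_1 = c0/f = 1 + (127/66)*ρ + (542/363)*ρ^2 + ...; c1 = 127/66.
S_2 = c1*ρ/(S_1 - 1) = 1 + (-1084/1397)*ρ + ...; c2 = -1084/1397.

The regular C-fraction coefficients are [27/14, 127/66, -1084/1397].


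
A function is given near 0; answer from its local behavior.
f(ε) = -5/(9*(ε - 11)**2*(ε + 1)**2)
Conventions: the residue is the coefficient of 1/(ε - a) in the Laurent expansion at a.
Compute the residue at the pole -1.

The residue is -5/7776.

At the order-2 pole -1 set g(ε) = (ε - (-1))^2*f(ε) = -5/(9*(ε - 11)**2).
Order-2 pole: residue = g'(a); g'(-1) = -5/7776, so the residue is -5/7776.


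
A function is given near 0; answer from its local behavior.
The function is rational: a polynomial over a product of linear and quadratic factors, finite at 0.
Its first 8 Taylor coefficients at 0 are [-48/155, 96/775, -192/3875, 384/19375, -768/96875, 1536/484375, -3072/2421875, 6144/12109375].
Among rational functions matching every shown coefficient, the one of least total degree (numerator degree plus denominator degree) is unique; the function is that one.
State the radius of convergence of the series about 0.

No rational of total degree below 1 reproduces all 8 coefficients; solving the [0/1] Pade equations on them gives f(α) = -24/(31*(α + 5/2)), whose expansion matches every shown term.
Denominator factor (α + 5/2): pole of order 1 at -5/2, modulus 5/2.
The radius of convergence is the smallest modulus among the singular points: 5/2.

The radius of convergence is 5/2.


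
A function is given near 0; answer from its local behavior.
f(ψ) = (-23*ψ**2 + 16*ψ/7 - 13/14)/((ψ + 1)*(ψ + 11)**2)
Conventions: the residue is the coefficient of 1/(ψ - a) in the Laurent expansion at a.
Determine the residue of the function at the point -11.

The residue is -31833/1400.

At the order-2 pole -11 set g(ψ) = (ψ - (-11))^2*f(ψ) = (-23*ψ**2 + 16*ψ/7 - 13/14)/(ψ + 1).
Order-2 pole: residue = g'(a); g'(-11) = -31833/1400, so the residue is -31833/1400.


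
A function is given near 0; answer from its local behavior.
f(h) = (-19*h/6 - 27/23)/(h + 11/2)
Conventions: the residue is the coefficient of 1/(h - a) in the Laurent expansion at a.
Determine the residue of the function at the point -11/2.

At the order-1 pole -11/2 set g(h) = (h - (-11/2))*f(h) = -19*h/6 - 27/23.
Simple pole: residue = g(a) at a = -11/2, which is 4483/276.

The residue is 4483/276.


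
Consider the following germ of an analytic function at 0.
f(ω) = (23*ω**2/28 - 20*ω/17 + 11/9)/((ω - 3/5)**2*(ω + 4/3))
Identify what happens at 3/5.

The point is a pole of order 2.

The denominator factor ω - 3/5 vanishes at 3/5 and appears to the power 2; the numerator there equals 86971/107100, nonzero, and no other factor vanishes.
Hence a pole whose order is the multiplicity, 2.


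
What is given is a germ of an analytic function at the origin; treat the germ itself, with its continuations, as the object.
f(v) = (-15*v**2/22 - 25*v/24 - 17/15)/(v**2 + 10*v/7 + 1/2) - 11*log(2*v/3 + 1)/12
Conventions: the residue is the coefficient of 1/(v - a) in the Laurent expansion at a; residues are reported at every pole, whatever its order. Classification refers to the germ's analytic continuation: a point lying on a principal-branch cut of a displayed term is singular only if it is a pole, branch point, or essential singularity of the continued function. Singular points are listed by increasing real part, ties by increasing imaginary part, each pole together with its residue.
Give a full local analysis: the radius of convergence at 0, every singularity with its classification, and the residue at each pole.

Radius of convergence at 0: 5/7 - (1/14)*sqrt(2).
At -3/2: a logarithmic branch point.
At -5/7 - (1/14)*sqrt(2): a pole of order 1; residue -125/3696 + (16043/6160)*sqrt(2).
At -5/7 + (1/14)*sqrt(2): a pole of order 1; residue -125/3696 - (16043/6160)*sqrt(2).

Denominator factor (v**2 + 10*v/7 + 1/2): discriminant 2/49, real irrational roots -5/7 + (1/14)*sqrt(2) and -5/7 - (1/14)*sqrt(2); poles of order 1, moduli 5/7 - (1/14)*sqrt(2) and 5/7 + (1/14)*sqrt(2).
Branch term (-11/12)*log(1 - v/(-3/2)): its argument vanishes at v = -3/2, a logarithmic branch point, modulus 3/2.
The radius of convergence is the smallest modulus among the singular points: 5/7 - (1/14)*sqrt(2).
The branch term is analytic at -5/7 - (1/14)*sqrt(2) and contributes nothing to the residue; only the rational part matters.
The factor v**2 + 10*v/7 + 1/2 splits as (v - a)(v - a') with a = -5/7 - (1/14)*sqrt(2), a' = -5/7 + (1/14)*sqrt(2). At the order-1 pole a set g(v) = (v - a)*(rational part) = [-15*v**2/22 - 25*v/24 - 17/15] / (v - a').
Simple pole: residue = g(a) at a = -5/7 - (1/14)*sqrt(2), which is -125/3696 + (16043/6160)*sqrt(2).
The branch term is analytic at -5/7 + (1/14)*sqrt(2) and contributes nothing to the residue; only the rational part matters.
The factor v**2 + 10*v/7 + 1/2 splits as (v - a)(v - a') with a = -5/7 + (1/14)*sqrt(2), a' = -5/7 - (1/14)*sqrt(2). At the order-1 pole a set g(v) = (v - a)*(rational part) = [-15*v**2/22 - 25*v/24 - 17/15] / (v - a').
Simple pole: residue = g(a) at a = -5/7 + (1/14)*sqrt(2), which is -125/3696 - (16043/6160)*sqrt(2).
List the singular points by increasing real part (a conjugate pair: the negative imaginary part first).


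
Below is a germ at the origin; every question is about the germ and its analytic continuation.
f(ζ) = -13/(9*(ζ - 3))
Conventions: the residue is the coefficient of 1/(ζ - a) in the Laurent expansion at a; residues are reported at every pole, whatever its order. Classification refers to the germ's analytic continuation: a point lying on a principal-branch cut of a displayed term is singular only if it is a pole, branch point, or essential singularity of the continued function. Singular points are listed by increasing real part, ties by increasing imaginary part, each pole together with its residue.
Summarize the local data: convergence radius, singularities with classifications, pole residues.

Radius of convergence at 0: 3.
At 3: a pole of order 1; residue -13/9.

Denominator factor (ζ - 3): pole of order 1 at 3, modulus 3.
The radius of convergence is the smallest modulus among the singular points: 3.
At the order-1 pole 3 set g(ζ) = (ζ - (3))*f(ζ) = -13/9.
Simple pole: residue = g(a) at a = 3, which is -13/9.


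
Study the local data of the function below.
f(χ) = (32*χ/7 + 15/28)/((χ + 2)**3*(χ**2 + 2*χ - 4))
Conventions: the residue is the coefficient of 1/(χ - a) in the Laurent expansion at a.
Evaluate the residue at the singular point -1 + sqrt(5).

The factor χ**2 + 2*χ - 4 splits as (χ - a)(χ - a') with a = -1 + sqrt(5), a' = -1 - sqrt(5). At the order-1 pole a set g(χ) = (χ - a)*f(χ) = [(32*χ/7 + 15/28)/(χ + 2)**3] / (χ - a').
Simple pole: residue = g(a) at a = -1 + sqrt(5), which is -369/448 + (433/1120)*sqrt(5).

The residue is -369/448 + (433/1120)*sqrt(5).


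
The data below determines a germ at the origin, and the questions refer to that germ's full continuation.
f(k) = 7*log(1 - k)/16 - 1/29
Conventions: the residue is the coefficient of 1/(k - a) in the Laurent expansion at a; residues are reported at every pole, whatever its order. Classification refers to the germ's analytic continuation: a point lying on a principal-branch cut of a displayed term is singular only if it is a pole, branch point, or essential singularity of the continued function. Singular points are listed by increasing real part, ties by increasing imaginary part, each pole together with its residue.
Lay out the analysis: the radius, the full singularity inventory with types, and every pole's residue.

Branch term (7/16)*log(1 - k/(1)): its argument vanishes at k = 1, a logarithmic branch point, modulus 1.
The radius of convergence is the smallest modulus among the singular points: 1.

Radius of convergence at 0: 1.
At 1: a logarithmic branch point.


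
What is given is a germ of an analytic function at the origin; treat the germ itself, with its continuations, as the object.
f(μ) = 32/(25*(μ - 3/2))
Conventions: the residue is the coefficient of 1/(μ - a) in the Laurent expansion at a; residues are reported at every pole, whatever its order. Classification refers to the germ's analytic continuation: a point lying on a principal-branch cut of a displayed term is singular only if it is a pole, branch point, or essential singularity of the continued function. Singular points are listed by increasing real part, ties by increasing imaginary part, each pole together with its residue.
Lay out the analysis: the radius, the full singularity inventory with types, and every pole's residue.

Denominator factor (μ - 3/2): pole of order 1 at 3/2, modulus 3/2.
The radius of convergence is the smallest modulus among the singular points: 3/2.
At the order-1 pole 3/2 set g(μ) = (μ - (3/2))*f(μ) = 32/25.
Simple pole: residue = g(a) at a = 3/2, which is 32/25.

Radius of convergence at 0: 3/2.
At 3/2: a pole of order 1; residue 32/25.


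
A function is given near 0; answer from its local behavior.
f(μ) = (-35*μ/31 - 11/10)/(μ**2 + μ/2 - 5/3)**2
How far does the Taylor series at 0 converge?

The radius of convergence is -1/4 + (1/12)*sqrt(249).

Denominator factor (μ**2 + μ/2 - 5/3)^2: discriminant 83/12, real irrational roots -1/4 + (1/12)*sqrt(249) and -1/4 - (1/12)*sqrt(249); poles of order 2, moduli -1/4 + (1/12)*sqrt(249) and 1/4 + (1/12)*sqrt(249).
The radius of convergence is the smallest modulus among the singular points: -1/4 + (1/12)*sqrt(249).


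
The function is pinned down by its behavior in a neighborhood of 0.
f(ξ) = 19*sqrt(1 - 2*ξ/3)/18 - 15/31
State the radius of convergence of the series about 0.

The radius of convergence is 3/2.

Branch term (19/18)*sqrt(1 - ξ/(3/2)): its argument vanishes at ξ = 3/2, a square-root branch point, modulus 3/2.
The radius of convergence is the smallest modulus among the singular points: 3/2.


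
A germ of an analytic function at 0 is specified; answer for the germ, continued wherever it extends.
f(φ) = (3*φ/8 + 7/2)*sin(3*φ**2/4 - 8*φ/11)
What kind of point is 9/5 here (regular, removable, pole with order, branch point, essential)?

There is no denominator, hence no pole anywhere.
The factor sin(3*φ**2/4 - 8*φ/11) is entire.
So the germ continues analytically to 9/5.

The point is a regular point.
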